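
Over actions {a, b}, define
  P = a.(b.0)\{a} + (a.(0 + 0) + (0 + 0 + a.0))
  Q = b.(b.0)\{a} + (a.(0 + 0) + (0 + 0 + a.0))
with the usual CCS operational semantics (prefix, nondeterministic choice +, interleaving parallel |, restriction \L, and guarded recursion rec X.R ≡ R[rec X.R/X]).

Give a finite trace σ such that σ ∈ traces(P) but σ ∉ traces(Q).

P's transition system — 5 states:
  p0 = a.(b.0)\{a} + (a.(0 + 0) + (0 + 0 + a.0)) has moves -a-> p1, -a-> p2, -a-> p3
  p1 = (b.0)\{a} has moves -b-> p4
  p2 = 0 has moves deadlocked
  p3 = 0 + 0 has moves deadlocked
  p4 = 0\{a} has moves deadlocked
Q's transition system — 5 states:
  q0 = b.(b.0)\{a} + (a.(0 + 0) + (0 + 0 + a.0)) has moves -a-> q1, -a-> q2, -b-> q3
  q1 = 0 has moves deadlocked
  q2 = 0 + 0 has moves deadlocked
  q3 = (b.0)\{a} has moves -b-> q4
  q4 = 0\{a} has moves deadlocked
Executing ab from P (initial set {p0}):
  after a @ step 1: {p1, p2, p3}
  after b @ step 2: {p4}
  ✓ P
Executing ab from Q (initial set {q0}):
  after a @ step 1: {q1, q2}
  after b @ step 2: no successor for Q

ab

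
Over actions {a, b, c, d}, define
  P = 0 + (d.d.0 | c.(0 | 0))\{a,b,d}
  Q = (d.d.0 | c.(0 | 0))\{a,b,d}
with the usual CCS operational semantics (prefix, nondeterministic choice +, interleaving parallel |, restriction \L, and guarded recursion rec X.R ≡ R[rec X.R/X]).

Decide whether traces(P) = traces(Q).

LTS(P): 2 reachable states
  m0 = 0 + (d.d.0 | c.(0 | 0))\{a,b,d} → --c--▸ m1
  m1 = (d.d.0 | (0 | 0))\{a,b,d} → ∅
LTS(Q): 2 reachable states
  n0 = (d.d.0 | c.(0 | 0))\{a,b,d} → --c--▸ n1
  n1 = (d.d.0 | (0 | 0))\{a,b,d} → ∅
Partition-refinement fixed point:
  B0 = {m0, n0}
  B1 = {m1, n1}
m0 ∈ B0, n0 ∈ B0 → same block
Bisimilar ⇒ trace-equivalent.

trace-equivalent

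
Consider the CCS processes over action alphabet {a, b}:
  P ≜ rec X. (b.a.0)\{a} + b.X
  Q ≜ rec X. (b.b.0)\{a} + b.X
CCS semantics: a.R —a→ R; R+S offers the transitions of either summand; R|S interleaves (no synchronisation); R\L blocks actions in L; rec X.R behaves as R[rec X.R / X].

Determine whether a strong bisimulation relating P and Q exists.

P's transition system — 2 states:
  m0 = rec X. (b.a.0)\{a} + b.X :: =b=> m0, =b=> m1
  m1 = (a.0)\{a} :: deadlocked
Q's transition system — 3 states:
  n0 = rec X. (b.b.0)\{a} + b.X :: =b=> n0, =b=> n1
  n1 = (b.0)\{a} :: =b=> n2
  n2 = 0\{a} :: deadlocked
Coarsest stable partition (strong bisimilarity classes):
  B0 = {m0}
  B1 = {m1, n2}
  B2 = {n0}
  B3 = {n1}
m0 ∈ B0, n0 ∈ B2 → different blocks

P ≁ Q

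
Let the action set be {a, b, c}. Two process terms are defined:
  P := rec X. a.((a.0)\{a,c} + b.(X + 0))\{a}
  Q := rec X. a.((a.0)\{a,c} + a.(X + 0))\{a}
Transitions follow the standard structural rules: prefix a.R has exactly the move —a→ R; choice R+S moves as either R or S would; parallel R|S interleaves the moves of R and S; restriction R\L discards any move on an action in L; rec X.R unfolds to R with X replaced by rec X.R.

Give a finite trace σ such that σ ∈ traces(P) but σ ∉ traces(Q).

P's transition system — 3 states:
  s0 = rec X. a.((a.0)\{a,c} + b.(X + 0))\{a} | —a→ s1
  s1 = ((a.0)\{a,c} + b.((rec X. a.((a.0)\{a,c} + b.(X + 0))\{a}) + 0))\{a} | —b→ s2
  s2 = ((rec X. a.((a.0)\{a,c} + b.(X + 0))\{a}) + 0)\{a} | ∅
Q's transition system — 2 states:
  t0 = rec X. a.((a.0)\{a,c} + a.(X + 0))\{a} | —a→ t1
  t1 = ((a.0)\{a,c} + a.((rec X. a.((a.0)\{a,c} + a.(X + 0))\{a}) + 0))\{a} | ∅
Trace ⟨ab⟩ through P, begin at {s0}:
  [1] a ⇒ {s1}
  [2] b ⇒ {s2}
  — P admits the full trace.
Trace ⟨ab⟩ through Q, begin at {t0}:
  [1] a ⇒ {t1}
  [2] b ⇒ no successor for Q

ab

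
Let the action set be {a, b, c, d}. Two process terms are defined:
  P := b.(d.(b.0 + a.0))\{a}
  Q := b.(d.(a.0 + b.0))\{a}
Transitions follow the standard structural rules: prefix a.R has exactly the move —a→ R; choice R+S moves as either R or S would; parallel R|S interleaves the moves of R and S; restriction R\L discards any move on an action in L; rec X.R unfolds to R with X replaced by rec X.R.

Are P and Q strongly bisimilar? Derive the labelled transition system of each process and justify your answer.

P ~ Q

LTS(P): 4 reachable states
  s0 = b.(d.(b.0 + a.0))\{a} ⊢ --b--▸ s1
  s1 = (d.(b.0 + a.0))\{a} ⊢ --d--▸ s2
  s2 = (b.0 + a.0)\{a} ⊢ --b--▸ s3
  s3 = 0\{a} ⊢ deadlocked
LTS(Q): 4 reachable states
  t0 = b.(d.(a.0 + b.0))\{a} ⊢ --b--▸ t1
  t1 = (d.(a.0 + b.0))\{a} ⊢ --d--▸ t2
  t2 = (a.0 + b.0)\{a} ⊢ --b--▸ t3
  t3 = 0\{a} ⊢ deadlocked
Partition-refinement fixed point:
  B0 = {s0, t0}
  B1 = {s1, t1}
  B2 = {s2, t2}
  B3 = {s3, t3}
s0 ∈ B0, t0 ∈ B0 → same block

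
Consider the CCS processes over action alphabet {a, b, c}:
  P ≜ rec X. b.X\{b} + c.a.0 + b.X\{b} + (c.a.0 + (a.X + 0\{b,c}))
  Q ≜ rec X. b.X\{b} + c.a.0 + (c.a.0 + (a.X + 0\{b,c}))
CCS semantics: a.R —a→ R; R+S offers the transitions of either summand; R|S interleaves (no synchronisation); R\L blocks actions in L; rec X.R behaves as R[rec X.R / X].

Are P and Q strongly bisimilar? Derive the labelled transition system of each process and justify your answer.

bisimilar

Reachable graph of P (6 states):
  p0 = rec X. b.X\{b} + c.a.0 + b.X\{b} + (c.a.0 + (a.X + 0\{b,c})) has moves --a--▸ p0, --b--▸ p1, --c--▸ p2
  p1 = (rec X. b.X\{b} + c.a.0 + b.X\{b} + (c.a.0 + (a.X + 0\{b,c})))\{b} has moves --a--▸ p1, --c--▸ p3
  p2 = a.0 has moves --a--▸ p4
  p3 = (a.0)\{b} has moves --a--▸ p5
  p4 = 0 has moves (no moves)
  p5 = 0\{b} has moves (no moves)
Reachable graph of Q (6 states):
  q0 = rec X. b.X\{b} + c.a.0 + (c.a.0 + (a.X + 0\{b,c})) has moves --a--▸ q0, --b--▸ q1, --c--▸ q2
  q1 = (rec X. b.X\{b} + c.a.0 + (c.a.0 + (a.X + 0\{b,c})))\{b} has moves --a--▸ q1, --c--▸ q3
  q2 = a.0 has moves --a--▸ q4
  q3 = (a.0)\{b} has moves --a--▸ q5
  q4 = 0 has moves (no moves)
  q5 = 0\{b} has moves (no moves)
Partition-refinement fixed point:
  B0 = {p0, q0}
  B1 = {p1, q1}
  B2 = {p2, p3, q2, q3}
  B3 = {p4, p5, q4, q5}
p0 ∈ B0, q0 ∈ B0 → same block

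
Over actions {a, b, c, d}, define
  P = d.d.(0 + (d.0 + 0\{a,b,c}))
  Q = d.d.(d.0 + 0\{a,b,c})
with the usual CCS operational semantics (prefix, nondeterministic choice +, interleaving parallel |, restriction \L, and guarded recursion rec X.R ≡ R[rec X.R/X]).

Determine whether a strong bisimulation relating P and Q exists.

P's transition system — 4 states:
  s0 = d.d.(0 + (d.0 + 0\{a,b,c})) → -d-> s1
  s1 = d.(0 + (d.0 + 0\{a,b,c})) → -d-> s2
  s2 = 0 + (d.0 + 0\{a,b,c}) → -d-> s3
  s3 = 0 → (no moves)
Q's transition system — 4 states:
  t0 = d.d.(d.0 + 0\{a,b,c}) → -d-> t1
  t1 = d.(d.0 + 0\{a,b,c}) → -d-> t2
  t2 = d.0 + 0\{a,b,c} → -d-> t3
  t3 = 0 → (no moves)
Partition-refinement fixed point:
  B0 = {s0, t0}
  B1 = {s1, t1}
  B2 = {s2, t2}
  B3 = {s3, t3}
s0 ∈ B0, t0 ∈ B0 → same block

P ~ Q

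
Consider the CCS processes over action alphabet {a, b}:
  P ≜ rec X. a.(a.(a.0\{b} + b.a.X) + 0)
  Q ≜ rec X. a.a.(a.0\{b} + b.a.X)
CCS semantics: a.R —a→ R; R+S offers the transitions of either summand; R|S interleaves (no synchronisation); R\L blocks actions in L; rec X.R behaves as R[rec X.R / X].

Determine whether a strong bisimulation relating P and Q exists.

P's transition system — 5 states:
  s0 = rec X. a.(a.(a.0\{b} + b.a.X) + 0) :: —a→ s1
  s1 = a.(a.0\{b} + b.a.(rec X. a.(a.(a.0\{b} + b.a.X) + 0))) + 0 :: —a→ s2
  s2 = a.0\{b} + b.a.(rec X. a.(a.(a.0\{b} + b.a.X) + 0)) :: —a→ s3, —b→ s4
  s3 = 0\{b} :: ·
  s4 = a.(rec X. a.(a.(a.0\{b} + b.a.X) + 0)) :: —a→ s0
Q's transition system — 5 states:
  t0 = rec X. a.a.(a.0\{b} + b.a.X) :: —a→ t1
  t1 = a.(a.0\{b} + b.a.(rec X. a.a.(a.0\{b} + b.a.X))) :: —a→ t2
  t2 = a.0\{b} + b.a.(rec X. a.a.(a.0\{b} + b.a.X)) :: —a→ t3, —b→ t4
  t3 = 0\{b} :: ·
  t4 = a.(rec X. a.a.(a.0\{b} + b.a.X)) :: —a→ t0
Bisimilarity quotient blocks:
  B0 = {s0, t0}
  B1 = {s1, t1}
  B2 = {s2, t2}
  B3 = {s4, t4}
  B4 = {s3, t3}
s0 ∈ B0, t0 ∈ B0 → same block

P ~ Q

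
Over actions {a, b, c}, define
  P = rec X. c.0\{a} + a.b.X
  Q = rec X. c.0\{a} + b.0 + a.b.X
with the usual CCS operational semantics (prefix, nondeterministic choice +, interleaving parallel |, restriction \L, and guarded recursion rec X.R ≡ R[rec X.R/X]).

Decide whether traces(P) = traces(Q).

NO — witness ⟨b⟩

Reachable graph of P (3 states):
  s0 = rec X. c.0\{a} + a.b.X | —a→ s1, —c→ s2
  s1 = b.(rec X. c.0\{a} + a.b.X) | —b→ s0
  s2 = 0\{a} | (no moves)
Reachable graph of Q (4 states):
  t0 = rec X. c.0\{a} + b.0 + a.b.X | —a→ t1, —b→ t2, —c→ t3
  t1 = b.(rec X. c.0\{a} + b.0 + a.b.X) | —b→ t0
  t2 = 0 | (no moves)
  t3 = 0\{a} | (no moves)
Trace ⟨b⟩ through Q, begin at {t0}:
  [1] b ⇒ {t2}
  ✓ Q
Trace ⟨b⟩ through P, begin at {s0}:
  [1] b ⇒ no successor for P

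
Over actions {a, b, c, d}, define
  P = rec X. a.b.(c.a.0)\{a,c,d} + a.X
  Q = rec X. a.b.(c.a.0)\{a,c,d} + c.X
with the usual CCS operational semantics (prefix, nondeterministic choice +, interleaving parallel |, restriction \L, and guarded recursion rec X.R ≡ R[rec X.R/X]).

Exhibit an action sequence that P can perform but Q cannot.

LTS(P): 3 reachable states
  p0 = rec X. a.b.(c.a.0)\{a,c,d} + a.X → —a→ p0, —a→ p1
  p1 = b.(c.a.0)\{a,c,d} → —b→ p2
  p2 = (c.a.0)\{a,c,d} → ∅
LTS(Q): 3 reachable states
  q0 = rec X. a.b.(c.a.0)\{a,c,d} + c.X → —a→ q1, —c→ q0
  q1 = b.(c.a.0)\{a,c,d} → —b→ q2
  q2 = (c.a.0)\{a,c,d} → ∅
Run σ = ⟨aa⟩ on P: start {p0}
  step 1 (a): {p0, p1}
  step 2 (a): {p0, p1}
  P completes σ.
Run σ = ⟨aa⟩ on Q: start {q0}
  step 1 (a): {q1}
  step 2 (a): ∅  — Q cannot continue

aa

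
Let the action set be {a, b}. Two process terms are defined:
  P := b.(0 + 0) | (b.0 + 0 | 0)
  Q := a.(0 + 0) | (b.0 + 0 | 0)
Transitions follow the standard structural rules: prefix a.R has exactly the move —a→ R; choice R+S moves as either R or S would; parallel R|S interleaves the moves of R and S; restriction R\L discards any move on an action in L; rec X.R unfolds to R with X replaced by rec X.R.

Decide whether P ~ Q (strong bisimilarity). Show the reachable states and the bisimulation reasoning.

NO

P's transition system — 4 states:
  p0 = b.(0 + 0) | (b.0 + 0 | 0) ⊢ -b-> p1, -b-> p2
  p1 = (0 + 0) | (b.0 + 0 | 0) ⊢ -b-> p3
  p2 = b.(0 + 0) | 0 ⊢ -b-> p3
  p3 = (0 + 0) | 0 ⊢ (no moves)
Q's transition system — 4 states:
  q0 = a.(0 + 0) | (b.0 + 0 | 0) ⊢ -a-> q1, -b-> q2
  q1 = (0 + 0) | (b.0 + 0 | 0) ⊢ -b-> q3
  q2 = a.(0 + 0) | 0 ⊢ -a-> q3
  q3 = (0 + 0) | 0 ⊢ (no moves)
Bisimilarity quotient blocks:
  B0 = {p0}
  B1 = {p1, p2, q1}
  B2 = {p3, q3}
  B3 = {q0}
  B4 = {q2}
p0 ∈ B0, q0 ∈ B3 → different blocks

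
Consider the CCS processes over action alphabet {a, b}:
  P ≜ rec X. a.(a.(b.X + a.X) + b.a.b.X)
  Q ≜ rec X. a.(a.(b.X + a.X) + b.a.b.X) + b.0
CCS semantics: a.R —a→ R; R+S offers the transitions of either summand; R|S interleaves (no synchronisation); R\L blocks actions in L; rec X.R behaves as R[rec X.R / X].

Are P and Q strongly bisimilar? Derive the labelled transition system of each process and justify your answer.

P ≁ Q

Reachable graph of P (5 states):
  p0 = rec X. a.(a.(b.X + a.X) + b.a.b.X) ⊢ ··a··> p1
  p1 = a.(b.(rec X. a.(a.(b.X + a.X) + b.a.b.X)) + a.(rec X. a.(a.(b.X + a.X) + b.a.b.X))) + b.a.b.(rec X. a.(a.(b.X + a.X) + b.a.b.X)) ⊢ ··a··> p2, ··b··> p3
  p2 = b.(rec X. a.(a.(b.X + a.X) + b.a.b.X)) + a.(rec X. a.(a.(b.X + a.X) + b.a.b.X)) ⊢ ··a··> p0, ··b··> p0
  p3 = a.b.(rec X. a.(a.(b.X + a.X) + b.a.b.X)) ⊢ ··a··> p4
  p4 = b.(rec X. a.(a.(b.X + a.X) + b.a.b.X)) ⊢ ··b··> p0
Reachable graph of Q (6 states):
  q0 = rec X. a.(a.(b.X + a.X) + b.a.b.X) + b.0 ⊢ ··a··> q1, ··b··> q2
  q1 = a.(b.(rec X. a.(a.(b.X + a.X) + b.a.b.X) + b.0) + a.(rec X. a.(a.(b.X + a.X) + b.a.b.X) + b.0)) + b.a.b.(rec X. a.(a.(b.X + a.X) + b.a.b.X) + b.0) ⊢ ··a··> q3, ··b··> q4
  q2 = 0 ⊢ deadlocked
  q3 = b.(rec X. a.(a.(b.X + a.X) + b.a.b.X) + b.0) + a.(rec X. a.(a.(b.X + a.X) + b.a.b.X) + b.0) ⊢ ··a··> q0, ··b··> q0
  q4 = a.b.(rec X. a.(a.(b.X + a.X) + b.a.b.X) + b.0) ⊢ ··a··> q5
  q5 = b.(rec X. a.(a.(b.X + a.X) + b.a.b.X) + b.0) ⊢ ··b··> q0
Partition-refinement fixed point:
  B0 = {p0}
  B1 = {p1}
  B2 = {p2}
  B3 = {p3}
  B4 = {p4}
  B5 = {q0}
  B6 = {q1}
  B7 = {q4}
  B8 = {q5}
  B9 = {q3}
  B10 = {q2}
p0 ∈ B0, q0 ∈ B5 → different blocks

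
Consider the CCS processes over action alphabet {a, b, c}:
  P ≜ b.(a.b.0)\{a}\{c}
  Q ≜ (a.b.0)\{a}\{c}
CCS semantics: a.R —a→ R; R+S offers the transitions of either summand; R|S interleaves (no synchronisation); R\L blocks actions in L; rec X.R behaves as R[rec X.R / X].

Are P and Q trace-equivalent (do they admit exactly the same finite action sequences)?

LTS(P): 2 reachable states
  u0 = b.(a.b.0)\{a}\{c} ⊢ —b→ u1
  u1 = (a.b.0)\{a}\{c} ⊢ ·
LTS(Q): 1 reachable states
  v0 = (a.b.0)\{a}\{c} ⊢ ·
Executing b from P (initial set {u0}):
  after b @ step 1: {u1}
  — P admits the full trace.
Executing b from Q (initial set {v0}):
  after b @ step 1: ∅ (Q stuck)

NO — witness ⟨b⟩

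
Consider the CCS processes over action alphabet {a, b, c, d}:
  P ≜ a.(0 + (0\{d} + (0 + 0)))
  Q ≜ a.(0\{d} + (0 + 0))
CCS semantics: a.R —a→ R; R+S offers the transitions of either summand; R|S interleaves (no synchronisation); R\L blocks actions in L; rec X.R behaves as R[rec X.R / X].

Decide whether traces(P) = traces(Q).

LTS(P): 2 reachable states
  m0 = a.(0 + (0\{d} + (0 + 0))) has moves ··a··> m1
  m1 = 0 + (0\{d} + (0 + 0)) has moves ·
LTS(Q): 2 reachable states
  n0 = a.(0\{d} + (0 + 0)) has moves ··a··> n1
  n1 = 0\{d} + (0 + 0) has moves ·
Bisimilarity quotient blocks:
  B0 = {m0, n0}
  B1 = {m1, n1}
m0 ∈ B0, n0 ∈ B0 → same block
Bisimilar ⇒ trace-equivalent.

YES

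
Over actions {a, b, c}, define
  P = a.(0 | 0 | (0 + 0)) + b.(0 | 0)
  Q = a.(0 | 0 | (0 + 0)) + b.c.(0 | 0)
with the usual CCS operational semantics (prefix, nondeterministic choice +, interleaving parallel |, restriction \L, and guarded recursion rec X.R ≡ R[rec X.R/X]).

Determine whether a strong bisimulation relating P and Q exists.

NO

P's transition system — 3 states:
  m0 = a.(0 | 0 | (0 + 0)) + b.(0 | 0) → --a--▸ m1, --b--▸ m2
  m1 = 0 | 0 | (0 + 0) → stopped
  m2 = 0 | 0 → stopped
Q's transition system — 4 states:
  n0 = a.(0 | 0 | (0 + 0)) + b.c.(0 | 0) → --a--▸ n1, --b--▸ n2
  n1 = 0 | 0 | (0 + 0) → stopped
  n2 = c.(0 | 0) → --c--▸ n3
  n3 = 0 | 0 → stopped
Coarsest stable partition (strong bisimilarity classes):
  B0 = {m0}
  B1 = {m1, m2, n1, n3}
  B2 = {n0}
  B3 = {n2}
m0 ∈ B0, n0 ∈ B2 → different blocks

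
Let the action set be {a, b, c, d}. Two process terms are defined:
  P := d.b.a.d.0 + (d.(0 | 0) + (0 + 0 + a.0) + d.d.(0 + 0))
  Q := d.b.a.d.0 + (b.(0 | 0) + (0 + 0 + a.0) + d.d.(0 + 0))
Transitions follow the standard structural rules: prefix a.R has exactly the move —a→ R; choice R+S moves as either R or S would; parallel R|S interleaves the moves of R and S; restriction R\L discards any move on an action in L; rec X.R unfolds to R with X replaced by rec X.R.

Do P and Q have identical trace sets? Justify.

NO — witness ⟨b⟩

Reachable graph of P (8 states):
  p0 = d.b.a.d.0 + (d.(0 | 0) + (0 + 0 + a.0) + d.d.(0 + 0)) → -a-> p1, -d-> p2, -d-> p3, -d-> p4
  p1 = 0 → deadlocked
  p2 = 0 | 0 → deadlocked
  p3 = b.a.d.0 → -b-> p5
  p4 = d.(0 + 0) → -d-> p6
  p5 = a.d.0 → -a-> p7
  p6 = 0 + 0 → deadlocked
  p7 = d.0 → -d-> p1
Reachable graph of Q (8 states):
  q0 = d.b.a.d.0 + (b.(0 | 0) + (0 + 0 + a.0) + d.d.(0 + 0)) → -a-> q1, -b-> q2, -d-> q3, -d-> q4
  q1 = 0 → deadlocked
  q2 = 0 | 0 → deadlocked
  q3 = b.a.d.0 → -b-> q5
  q4 = d.(0 + 0) → -d-> q6
  q5 = a.d.0 → -a-> q7
  q6 = 0 + 0 → deadlocked
  q7 = d.0 → -d-> q1
Run σ = ⟨b⟩ on Q: start {q0}
  after b @ step 1: {q2}
  ✓ Q
Run σ = ⟨b⟩ on P: start {p0}
  after b @ step 1: ∅  — P cannot continue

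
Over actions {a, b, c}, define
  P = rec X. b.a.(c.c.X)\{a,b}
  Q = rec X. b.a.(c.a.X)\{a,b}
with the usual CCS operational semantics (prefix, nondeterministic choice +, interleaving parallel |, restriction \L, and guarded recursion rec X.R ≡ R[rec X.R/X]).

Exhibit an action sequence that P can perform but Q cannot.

bacc

LTS(P): 5 reachable states
  s0 = rec X. b.a.(c.c.X)\{a,b} → —b→ s1
  s1 = a.(c.c.(rec X. b.a.(c.c.X)\{a,b}))\{a,b} → —a→ s2
  s2 = (c.c.(rec X. b.a.(c.c.X)\{a,b}))\{a,b} → —c→ s3
  s3 = (c.(rec X. b.a.(c.c.X)\{a,b}))\{a,b} → —c→ s4
  s4 = (rec X. b.a.(c.c.X)\{a,b})\{a,b} → ∅
LTS(Q): 4 reachable states
  t0 = rec X. b.a.(c.a.X)\{a,b} → —b→ t1
  t1 = a.(c.a.(rec X. b.a.(c.a.X)\{a,b}))\{a,b} → —a→ t2
  t2 = (c.a.(rec X. b.a.(c.a.X)\{a,b}))\{a,b} → —c→ t3
  t3 = (a.(rec X. b.a.(c.a.X)\{a,b}))\{a,b} → ∅
Run σ = ⟨bacc⟩ on P: start {s0}
  [1] b ⇒ {s1}
  [2] a ⇒ {s2}
  [3] c ⇒ {s3}
  [4] c ⇒ {s4}
  P completes σ.
Run σ = ⟨bacc⟩ on Q: start {t0}
  [1] b ⇒ {t1}
  [2] a ⇒ {t2}
  [3] c ⇒ {t3}
  [4] c ⇒ ∅ (Q stuck)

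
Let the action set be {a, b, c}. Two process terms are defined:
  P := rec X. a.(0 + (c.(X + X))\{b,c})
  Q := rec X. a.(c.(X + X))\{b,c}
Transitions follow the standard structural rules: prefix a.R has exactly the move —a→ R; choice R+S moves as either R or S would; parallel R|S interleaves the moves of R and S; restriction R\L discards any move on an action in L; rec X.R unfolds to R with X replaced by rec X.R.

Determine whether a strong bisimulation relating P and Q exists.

bisimilar

Reachable graph of P (2 states):
  s0 = rec X. a.(0 + (c.(X + X))\{b,c}) | =a=> s1
  s1 = 0 + (c.((rec X. a.(0 + (c.(X + X))\{b,c})) + (rec X. a.(0 + (c.(X + X))\{b,c}))))\{b,c} | ·
Reachable graph of Q (2 states):
  t0 = rec X. a.(c.(X + X))\{b,c} | =a=> t1
  t1 = (c.((rec X. a.(c.(X + X))\{b,c}) + (rec X. a.(c.(X + X))\{b,c})))\{b,c} | ·
Coarsest stable partition (strong bisimilarity classes):
  B0 = {s0, t0}
  B1 = {s1, t1}
s0 ∈ B0, t0 ∈ B0 → same block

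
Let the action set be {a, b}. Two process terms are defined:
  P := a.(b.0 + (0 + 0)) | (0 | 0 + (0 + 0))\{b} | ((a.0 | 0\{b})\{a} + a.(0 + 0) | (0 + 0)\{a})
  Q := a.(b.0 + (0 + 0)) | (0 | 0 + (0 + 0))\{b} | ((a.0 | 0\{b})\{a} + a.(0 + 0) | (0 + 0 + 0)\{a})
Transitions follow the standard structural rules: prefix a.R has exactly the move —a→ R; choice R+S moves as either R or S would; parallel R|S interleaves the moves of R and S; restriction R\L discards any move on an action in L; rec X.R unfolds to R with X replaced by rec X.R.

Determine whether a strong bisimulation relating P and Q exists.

P's transition system — 6 states:
  u0 = a.(b.0 + (0 + 0)) | (0 | 0 + (0 + 0))\{b} | ((a.0 | 0\{b})\{a} + a.(0 + 0) | (0 + 0)\{a}) has moves --a--▸ u1, --a--▸ u2
  u1 = (b.0 + (0 + 0)) | (0 | 0 + (0 + 0))\{b} | ((a.0 | 0\{b})\{a} + a.(0 + 0) | (0 + 0)\{a}) has moves --a--▸ u3, --b--▸ u4
  u2 = a.(b.0 + (0 + 0)) | (0 | 0 + (0 + 0))\{b} | ((0 + 0) | (0 + 0)\{a}) has moves --a--▸ u3
  u3 = (b.0 + (0 + 0)) | (0 | 0 + (0 + 0))\{b} | ((0 + 0) | (0 + 0)\{a}) has moves --b--▸ u5
  u4 = 0 | (0 | 0 + (0 + 0))\{b} | ((a.0 | 0\{b})\{a} + a.(0 + 0) | (0 + 0)\{a}) has moves --a--▸ u5
  u5 = 0 | (0 | 0 + (0 + 0))\{b} | ((0 + 0) | (0 + 0)\{a}) has moves stopped
Q's transition system — 6 states:
  v0 = a.(b.0 + (0 + 0)) | (0 | 0 + (0 + 0))\{b} | ((a.0 | 0\{b})\{a} + a.(0 + 0) | (0 + 0 + 0)\{a}) has moves --a--▸ v1, --a--▸ v2
  v1 = (b.0 + (0 + 0)) | (0 | 0 + (0 + 0))\{b} | ((a.0 | 0\{b})\{a} + a.(0 + 0) | (0 + 0 + 0)\{a}) has moves --a--▸ v3, --b--▸ v4
  v2 = a.(b.0 + (0 + 0)) | (0 | 0 + (0 + 0))\{b} | ((0 + 0) | (0 + 0 + 0)\{a}) has moves --a--▸ v3
  v3 = (b.0 + (0 + 0)) | (0 | 0 + (0 + 0))\{b} | ((0 + 0) | (0 + 0 + 0)\{a}) has moves --b--▸ v5
  v4 = 0 | (0 | 0 + (0 + 0))\{b} | ((a.0 | 0\{b})\{a} + a.(0 + 0) | (0 + 0 + 0)\{a}) has moves --a--▸ v5
  v5 = 0 | (0 | 0 + (0 + 0))\{b} | ((0 + 0) | (0 + 0 + 0)\{a}) has moves stopped
Bisimilarity quotient blocks:
  B0 = {u0, v0}
  B1 = {u2, v2}
  B2 = {u3, v3}
  B3 = {u5, v5}
  B4 = {u1, v1}
  B5 = {u4, v4}
u0 ∈ B0, v0 ∈ B0 → same block

YES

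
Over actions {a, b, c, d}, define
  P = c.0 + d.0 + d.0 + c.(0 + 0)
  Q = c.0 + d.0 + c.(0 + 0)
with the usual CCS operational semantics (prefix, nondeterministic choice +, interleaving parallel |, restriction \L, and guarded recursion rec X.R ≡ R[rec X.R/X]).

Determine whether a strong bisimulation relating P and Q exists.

bisimilar

P's transition system — 3 states:
  u0 = c.0 + d.0 + d.0 + c.(0 + 0) ⊢ ··c··> u1, ··c··> u2, ··d··> u1
  u1 = 0 ⊢ ∅
  u2 = 0 + 0 ⊢ ∅
Q's transition system — 3 states:
  v0 = c.0 + d.0 + c.(0 + 0) ⊢ ··c··> v1, ··c··> v2, ··d··> v1
  v1 = 0 ⊢ ∅
  v2 = 0 + 0 ⊢ ∅
Bisimilarity quotient blocks:
  B0 = {u0, v0}
  B1 = {u1, u2, v1, v2}
u0 ∈ B0, v0 ∈ B0 → same block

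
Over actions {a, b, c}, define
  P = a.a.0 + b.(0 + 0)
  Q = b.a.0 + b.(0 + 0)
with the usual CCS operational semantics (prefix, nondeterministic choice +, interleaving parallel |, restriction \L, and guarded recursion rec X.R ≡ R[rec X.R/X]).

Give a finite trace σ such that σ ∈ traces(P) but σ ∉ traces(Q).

LTS(P): 4 reachable states
  s0 = a.a.0 + b.(0 + 0) :: ··a··> s1, ··b··> s2
  s1 = a.0 :: ··a··> s3
  s2 = 0 + 0 :: deadlocked
  s3 = 0 :: deadlocked
LTS(Q): 4 reachable states
  t0 = b.a.0 + b.(0 + 0) :: ··b··> t1, ··b··> t2
  t1 = 0 + 0 :: deadlocked
  t2 = a.0 :: ··a··> t3
  t3 = 0 :: deadlocked
Executing a from P (initial set {s0}):
  after a @ step 1: {s1}
  ✓ P
Executing a from Q (initial set {t0}):
  after a @ step 1: no successor for Q

a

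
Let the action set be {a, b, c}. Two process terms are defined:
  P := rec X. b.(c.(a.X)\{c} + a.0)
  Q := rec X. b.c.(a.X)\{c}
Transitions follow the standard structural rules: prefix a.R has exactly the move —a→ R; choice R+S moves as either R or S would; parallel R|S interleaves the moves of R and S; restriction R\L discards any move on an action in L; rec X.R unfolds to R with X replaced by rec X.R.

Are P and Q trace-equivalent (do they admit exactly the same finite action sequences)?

trace-distinct — witness ⟨ba⟩

Reachable graph of P (7 states):
  m0 = rec X. b.(c.(a.X)\{c} + a.0) | --b--▸ m1
  m1 = c.(a.(rec X. b.(c.(a.X)\{c} + a.0)))\{c} + a.0 | --a--▸ m2, --c--▸ m3
  m2 = 0 | deadlocked
  m3 = (a.(rec X. b.(c.(a.X)\{c} + a.0)))\{c} | --a--▸ m4
  m4 = (rec X. b.(c.(a.X)\{c} + a.0))\{c} | --b--▸ m5
  m5 = (c.(a.(rec X. b.(c.(a.X)\{c} + a.0)))\{c} + a.0)\{c} | --a--▸ m6
  m6 = 0\{c} | deadlocked
Reachable graph of Q (5 states):
  n0 = rec X. b.c.(a.X)\{c} | --b--▸ n1
  n1 = c.(a.(rec X. b.c.(a.X)\{c}))\{c} | --c--▸ n2
  n2 = (a.(rec X. b.c.(a.X)\{c}))\{c} | --a--▸ n3
  n3 = (rec X. b.c.(a.X)\{c})\{c} | --b--▸ n4
  n4 = (c.(a.(rec X. b.c.(a.X)\{c}))\{c})\{c} | deadlocked
Run σ = ⟨ba⟩ on P: start {m0}
  [1] b ⇒ {m1}
  [2] a ⇒ {m2}
  P completes σ.
Run σ = ⟨ba⟩ on Q: start {n0}
  [1] b ⇒ {n1}
  [2] a ⇒ no successor for Q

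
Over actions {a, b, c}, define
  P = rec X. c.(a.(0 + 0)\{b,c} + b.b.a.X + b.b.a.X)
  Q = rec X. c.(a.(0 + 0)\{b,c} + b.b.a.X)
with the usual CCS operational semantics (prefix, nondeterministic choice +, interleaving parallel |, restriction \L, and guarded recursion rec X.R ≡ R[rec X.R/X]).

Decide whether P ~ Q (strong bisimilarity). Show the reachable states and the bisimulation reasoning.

P ~ Q

LTS(P): 5 reachable states
  p0 = rec X. c.(a.(0 + 0)\{b,c} + b.b.a.X + b.b.a.X) :: -c-> p1
  p1 = a.(0 + 0)\{b,c} + b.b.a.(rec X. c.(a.(0 + 0)\{b,c} + b.b.a.X + b.b.a.X)) + b.b.a.(rec X. c.(a.(0 + 0)\{b,c} + b.b.a.X + b.b.a.X)) :: -a-> p2, -b-> p3
  p2 = (0 + 0)\{b,c} :: deadlocked
  p3 = b.a.(rec X. c.(a.(0 + 0)\{b,c} + b.b.a.X + b.b.a.X)) :: -b-> p4
  p4 = a.(rec X. c.(a.(0 + 0)\{b,c} + b.b.a.X + b.b.a.X)) :: -a-> p0
LTS(Q): 5 reachable states
  q0 = rec X. c.(a.(0 + 0)\{b,c} + b.b.a.X) :: -c-> q1
  q1 = a.(0 + 0)\{b,c} + b.b.a.(rec X. c.(a.(0 + 0)\{b,c} + b.b.a.X)) :: -a-> q2, -b-> q3
  q2 = (0 + 0)\{b,c} :: deadlocked
  q3 = b.a.(rec X. c.(a.(0 + 0)\{b,c} + b.b.a.X)) :: -b-> q4
  q4 = a.(rec X. c.(a.(0 + 0)\{b,c} + b.b.a.X)) :: -a-> q0
Bisimilarity quotient blocks:
  B0 = {p0, q0}
  B1 = {p1, q1}
  B2 = {p2, q2}
  B3 = {p3, q3}
  B4 = {p4, q4}
p0 ∈ B0, q0 ∈ B0 → same block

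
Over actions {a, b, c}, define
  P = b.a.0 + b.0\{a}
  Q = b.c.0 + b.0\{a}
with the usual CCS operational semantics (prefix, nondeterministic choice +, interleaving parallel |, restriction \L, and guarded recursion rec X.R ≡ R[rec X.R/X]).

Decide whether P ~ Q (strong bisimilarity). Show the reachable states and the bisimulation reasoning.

not bisimilar

Reachable graph of P (4 states):
  u0 = b.a.0 + b.0\{a} → —b→ u1, —b→ u2
  u1 = 0\{a} → deadlocked
  u2 = a.0 → —a→ u3
  u3 = 0 → deadlocked
Reachable graph of Q (4 states):
  v0 = b.c.0 + b.0\{a} → —b→ v1, —b→ v2
  v1 = 0\{a} → deadlocked
  v2 = c.0 → —c→ v3
  v3 = 0 → deadlocked
Partition-refinement fixed point:
  B0 = {u0}
  B1 = {u1, u3, v1, v3}
  B2 = {u2}
  B3 = {v0}
  B4 = {v2}
u0 ∈ B0, v0 ∈ B3 → different blocks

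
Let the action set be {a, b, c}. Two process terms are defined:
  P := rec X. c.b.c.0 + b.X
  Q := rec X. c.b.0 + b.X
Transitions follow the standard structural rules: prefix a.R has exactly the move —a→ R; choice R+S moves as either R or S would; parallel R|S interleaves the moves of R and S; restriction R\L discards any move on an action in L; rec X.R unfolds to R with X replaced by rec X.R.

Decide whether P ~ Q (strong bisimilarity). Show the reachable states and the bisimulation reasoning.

Reachable graph of P (4 states):
  p0 = rec X. c.b.c.0 + b.X | =b=> p0, =c=> p1
  p1 = b.c.0 | =b=> p2
  p2 = c.0 | =c=> p3
  p3 = 0 | ·
Reachable graph of Q (3 states):
  q0 = rec X. c.b.0 + b.X | =b=> q0, =c=> q1
  q1 = b.0 | =b=> q2
  q2 = 0 | ·
Bisimilarity quotient blocks:
  B0 = {p0}
  B1 = {p1}
  B2 = {p2}
  B3 = {p3, q2}
  B4 = {q0}
  B5 = {q1}
p0 ∈ B0, q0 ∈ B4 → different blocks

not bisimilar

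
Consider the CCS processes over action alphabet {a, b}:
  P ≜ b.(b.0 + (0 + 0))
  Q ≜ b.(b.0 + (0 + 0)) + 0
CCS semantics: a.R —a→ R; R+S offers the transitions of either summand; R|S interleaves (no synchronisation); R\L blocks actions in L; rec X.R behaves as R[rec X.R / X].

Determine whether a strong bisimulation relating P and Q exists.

LTS(P): 3 reachable states
  m0 = b.(b.0 + (0 + 0)) ⊢ =b=> m1
  m1 = b.0 + (0 + 0) ⊢ =b=> m2
  m2 = 0 ⊢ ∅
LTS(Q): 3 reachable states
  n0 = b.(b.0 + (0 + 0)) + 0 ⊢ =b=> n1
  n1 = b.0 + (0 + 0) ⊢ =b=> n2
  n2 = 0 ⊢ ∅
Bisimilarity quotient blocks:
  B0 = {m0, n0}
  B1 = {m1, n1}
  B2 = {m2, n2}
m0 ∈ B0, n0 ∈ B0 → same block

bisimilar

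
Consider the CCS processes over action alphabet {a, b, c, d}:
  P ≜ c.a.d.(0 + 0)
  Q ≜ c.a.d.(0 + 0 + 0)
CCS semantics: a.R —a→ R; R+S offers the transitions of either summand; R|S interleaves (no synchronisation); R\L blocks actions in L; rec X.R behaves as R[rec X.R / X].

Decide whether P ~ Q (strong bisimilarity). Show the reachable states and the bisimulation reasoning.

Reachable graph of P (4 states):
  s0 = c.a.d.(0 + 0) :: —c→ s1
  s1 = a.d.(0 + 0) :: —a→ s2
  s2 = d.(0 + 0) :: —d→ s3
  s3 = 0 + 0 :: (no moves)
Reachable graph of Q (4 states):
  t0 = c.a.d.(0 + 0 + 0) :: —c→ t1
  t1 = a.d.(0 + 0 + 0) :: —a→ t2
  t2 = d.(0 + 0 + 0) :: —d→ t3
  t3 = 0 + 0 + 0 :: (no moves)
Coarsest stable partition (strong bisimilarity classes):
  B0 = {s0, t0}
  B1 = {s1, t1}
  B2 = {s2, t2}
  B3 = {s3, t3}
s0 ∈ B0, t0 ∈ B0 → same block

P ~ Q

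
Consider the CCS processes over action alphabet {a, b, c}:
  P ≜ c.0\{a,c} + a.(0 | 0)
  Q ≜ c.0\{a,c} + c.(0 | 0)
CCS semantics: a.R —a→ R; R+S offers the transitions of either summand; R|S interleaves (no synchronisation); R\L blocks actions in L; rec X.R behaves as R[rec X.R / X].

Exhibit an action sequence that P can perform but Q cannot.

a

Reachable graph of P (3 states):
  u0 = c.0\{a,c} + a.(0 | 0) → -a-> u1, -c-> u2
  u1 = 0 | 0 → deadlocked
  u2 = 0\{a,c} → deadlocked
Reachable graph of Q (3 states):
  v0 = c.0\{a,c} + c.(0 | 0) → -c-> v1, -c-> v2
  v1 = 0 | 0 → deadlocked
  v2 = 0\{a,c} → deadlocked
Executing a from P (initial set {u0}):
  [1] a ⇒ {u1}
  P completes σ.
Executing a from Q (initial set {v0}):
  [1] a ⇒ no successor for Q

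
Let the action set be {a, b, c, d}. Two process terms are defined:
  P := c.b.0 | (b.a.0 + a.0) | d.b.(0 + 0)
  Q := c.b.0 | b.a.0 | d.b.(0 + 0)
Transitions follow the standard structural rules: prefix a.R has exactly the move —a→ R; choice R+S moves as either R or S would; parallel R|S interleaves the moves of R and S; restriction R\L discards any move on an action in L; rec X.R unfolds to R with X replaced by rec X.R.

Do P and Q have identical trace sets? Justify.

Reachable graph of P (27 states):
  u0 = c.b.0 | (b.a.0 + a.0) | d.b.(0 + 0) → ··a··> u1, ··b··> u2, ··c··> u3, ··d··> u4
  u1 = c.b.0 | 0 | d.b.(0 + 0) → ··c··> u5, ··d··> u6
  u2 = c.b.0 | a.0 | d.b.(0 + 0) → ··a··> u1, ··c··> u7, ··d··> u8
  u3 = b.0 | (b.a.0 + a.0) | d.b.(0 + 0) → ··a··> u5, ··b··> u7, ··b··> u9, ··d··> u10
  u4 = c.b.0 | (b.a.0 + a.0) | b.(0 + 0) → ··a··> u6, ··b··> u11, ··b··> u8, ··c··> u10
  u5 = b.0 | 0 | d.b.(0 + 0) → ··b··> u12, ··d··> u13
  u6 = c.b.0 | 0 | b.(0 + 0) → ··b··> u14, ··c··> u13
  u7 = b.0 | a.0 | d.b.(0 + 0) → ··a··> u5, ··b··> u15, ··d··> u16
  u8 = c.b.0 | a.0 | b.(0 + 0) → ··a··> u6, ··b··> u17, ··c··> u16
  u9 = 0 | (b.a.0 + a.0) | d.b.(0 + 0) → ··a··> u12, ··b··> u15, ··d··> u18
  u10 = b.0 | (b.a.0 + a.0) | b.(0 + 0) → ··a··> u13, ··b··> u16, ··b··> u18, ··b··> u19
  u11 = c.b.0 | (b.a.0 + a.0) | (0 + 0) → ··a··> u14, ··b··> u17, ··c··> u19
  u12 = 0 | 0 | d.b.(0 + 0) → ··d··> u20
  u13 = b.0 | 0 | b.(0 + 0) → ··b··> u20, ··b··> u21
  u14 = c.b.0 | 0 | (0 + 0) → ··c··> u21
  u15 = 0 | a.0 | d.b.(0 + 0) → ··a··> u12, ··d··> u22
  u16 = b.0 | a.0 | b.(0 + 0) → ··a··> u13, ··b··> u22, ··b··> u23
  u17 = c.b.0 | a.0 | (0 + 0) → ··a··> u14, ··c··> u23
  u18 = 0 | (b.a.0 + a.0) | b.(0 + 0) → ··a··> u20, ··b··> u22, ··b··> u24
  u19 = b.0 | (b.a.0 + a.0) | (0 + 0) → ··a··> u21, ··b··> u23, ··b··> u24
  u20 = 0 | 0 | b.(0 + 0) → ··b··> u25
  u21 = b.0 | 0 | (0 + 0) → ··b··> u25
  u22 = 0 | a.0 | b.(0 + 0) → ··a··> u20, ··b··> u26
  u23 = b.0 | a.0 | (0 + 0) → ··a··> u21, ··b··> u26
  u24 = 0 | (b.a.0 + a.0) | (0 + 0) → ··a··> u25, ··b··> u26
  u25 = 0 | 0 | (0 + 0) → ·
  u26 = 0 | a.0 | (0 + 0) → ··a··> u25
Reachable graph of Q (27 states):
  v0 = c.b.0 | b.a.0 | d.b.(0 + 0) → ··b··> v1, ··c··> v2, ··d··> v3
  v1 = c.b.0 | a.0 | d.b.(0 + 0) → ··a··> v4, ··c··> v5, ··d··> v6
  v2 = b.0 | b.a.0 | d.b.(0 + 0) → ··b··> v5, ··b··> v7, ··d··> v8
  v3 = c.b.0 | b.a.0 | b.(0 + 0) → ··b··> v6, ··b··> v9, ··c··> v8
  v4 = c.b.0 | 0 | d.b.(0 + 0) → ··c··> v10, ··d··> v11
  v5 = b.0 | a.0 | d.b.(0 + 0) → ··a··> v10, ··b··> v12, ··d··> v13
  v6 = c.b.0 | a.0 | b.(0 + 0) → ··a··> v11, ··b··> v14, ··c··> v13
  v7 = 0 | b.a.0 | d.b.(0 + 0) → ··b··> v12, ··d··> v15
  v8 = b.0 | b.a.0 | b.(0 + 0) → ··b··> v13, ··b··> v15, ··b··> v16
  v9 = c.b.0 | b.a.0 | (0 + 0) → ··b··> v14, ··c··> v16
  v10 = b.0 | 0 | d.b.(0 + 0) → ··b··> v17, ··d··> v18
  v11 = c.b.0 | 0 | b.(0 + 0) → ··b··> v19, ··c··> v18
  v12 = 0 | a.0 | d.b.(0 + 0) → ··a··> v17, ··d··> v20
  v13 = b.0 | a.0 | b.(0 + 0) → ··a··> v18, ··b··> v20, ··b··> v21
  v14 = c.b.0 | a.0 | (0 + 0) → ··a··> v19, ··c··> v21
  v15 = 0 | b.a.0 | b.(0 + 0) → ··b··> v20, ··b··> v22
  v16 = b.0 | b.a.0 | (0 + 0) → ··b··> v21, ··b··> v22
  v17 = 0 | 0 | d.b.(0 + 0) → ··d··> v23
  v18 = b.0 | 0 | b.(0 + 0) → ··b··> v23, ··b··> v24
  v19 = c.b.0 | 0 | (0 + 0) → ··c··> v24
  v20 = 0 | a.0 | b.(0 + 0) → ··a··> v23, ··b··> v25
  v21 = b.0 | a.0 | (0 + 0) → ··a··> v24, ··b··> v25
  v22 = 0 | b.a.0 | (0 + 0) → ··b··> v25
  v23 = 0 | 0 | b.(0 + 0) → ··b··> v26
  v24 = b.0 | 0 | (0 + 0) → ··b··> v26
  v25 = 0 | a.0 | (0 + 0) → ··a··> v26
  v26 = 0 | 0 | (0 + 0) → ·
Trace ⟨a⟩ through P, begin at {u0}:
  after a @ step 1: {u1}
  — P admits the full trace.
Trace ⟨a⟩ through Q, begin at {v0}:
  after a @ step 1: ∅  — Q cannot continue

traces(P) ≠ traces(Q) — witness ⟨a⟩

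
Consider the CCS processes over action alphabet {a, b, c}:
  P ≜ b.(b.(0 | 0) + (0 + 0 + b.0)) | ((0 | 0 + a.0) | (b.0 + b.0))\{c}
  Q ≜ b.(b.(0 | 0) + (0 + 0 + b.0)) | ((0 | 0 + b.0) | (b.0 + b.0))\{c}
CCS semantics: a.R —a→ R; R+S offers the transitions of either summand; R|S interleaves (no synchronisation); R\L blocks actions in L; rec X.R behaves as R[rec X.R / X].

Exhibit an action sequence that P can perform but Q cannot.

LTS(P): 16 reachable states
  p0 = b.(b.(0 | 0) + (0 + 0 + b.0)) | ((0 | 0 + a.0) | (b.0 + b.0))\{c} has moves -a-> p1, -b-> p2, -b-> p3
  p1 = b.(b.(0 | 0) + (0 + 0 + b.0)) | (0 | (b.0 + b.0))\{c} has moves -b-> p4, -b-> p5
  p2 = (b.(0 | 0) + (0 + 0 + b.0)) | ((0 | 0 + a.0) | (b.0 + b.0))\{c} has moves -a-> p4, -b-> p6, -b-> p7, -b-> p8
  p3 = b.(b.(0 | 0) + (0 + 0 + b.0)) | ((0 | 0 + a.0) | 0)\{c} has moves -a-> p5, -b-> p6
  p4 = (b.(0 | 0) + (0 + 0 + b.0)) | (0 | (b.0 + b.0))\{c} has moves -b-> p10, -b-> p11, -b-> p9
  p5 = b.(b.(0 | 0) + (0 + 0 + b.0)) | (0 | 0)\{c} has moves -b-> p9
  p6 = (b.(0 | 0) + (0 + 0 + b.0)) | ((0 | 0 + a.0) | 0)\{c} has moves -a-> p9, -b-> p12, -b-> p13
  p7 = 0 | ((0 | 0 + a.0) | (b.0 + b.0))\{c} has moves -a-> p10, -b-> p12
  p8 = 0 | 0 | ((0 | 0 + a.0) | (b.0 + b.0))\{c} has moves -a-> p11, -b-> p13
  p9 = (b.(0 | 0) + (0 + 0 + b.0)) | (0 | 0)\{c} has moves -b-> p14, -b-> p15
  p10 = 0 | (0 | (b.0 + b.0))\{c} has moves -b-> p14
  p11 = 0 | 0 | (0 | (b.0 + b.0))\{c} has moves -b-> p15
  p12 = 0 | ((0 | 0 + a.0) | 0)\{c} has moves -a-> p14
  p13 = 0 | 0 | ((0 | 0 + a.0) | 0)\{c} has moves -a-> p15
  p14 = 0 | (0 | 0)\{c} has moves stopped
  p15 = 0 | 0 | (0 | 0)\{c} has moves stopped
LTS(Q): 16 reachable states
  q0 = b.(b.(0 | 0) + (0 + 0 + b.0)) | ((0 | 0 + b.0) | (b.0 + b.0))\{c} has moves -b-> q1, -b-> q2, -b-> q3
  q1 = (b.(0 | 0) + (0 + 0 + b.0)) | ((0 | 0 + b.0) | (b.0 + b.0))\{c} has moves -b-> q4, -b-> q5, -b-> q6, -b-> q7
  q2 = b.(b.(0 | 0) + (0 + 0 + b.0)) | ((0 | 0 + b.0) | 0)\{c} has moves -b-> q4, -b-> q8
  q3 = b.(b.(0 | 0) + (0 + 0 + b.0)) | (0 | (b.0 + b.0))\{c} has moves -b-> q5, -b-> q8
  q4 = (b.(0 | 0) + (0 + 0 + b.0)) | ((0 | 0 + b.0) | 0)\{c} has moves -b-> q10, -b-> q11, -b-> q9
  q5 = (b.(0 | 0) + (0 + 0 + b.0)) | (0 | (b.0 + b.0))\{c} has moves -b-> q12, -b-> q13, -b-> q9
  q6 = 0 | ((0 | 0 + b.0) | (b.0 + b.0))\{c} has moves -b-> q10, -b-> q12
  q7 = 0 | 0 | ((0 | 0 + b.0) | (b.0 + b.0))\{c} has moves -b-> q11, -b-> q13
  q8 = b.(b.(0 | 0) + (0 + 0 + b.0)) | (0 | 0)\{c} has moves -b-> q9
  q9 = (b.(0 | 0) + (0 + 0 + b.0)) | (0 | 0)\{c} has moves -b-> q14, -b-> q15
  q10 = 0 | ((0 | 0 + b.0) | 0)\{c} has moves -b-> q14
  q11 = 0 | 0 | ((0 | 0 + b.0) | 0)\{c} has moves -b-> q15
  q12 = 0 | (0 | (b.0 + b.0))\{c} has moves -b-> q14
  q13 = 0 | 0 | (0 | (b.0 + b.0))\{c} has moves -b-> q15
  q14 = 0 | (0 | 0)\{c} has moves stopped
  q15 = 0 | 0 | (0 | 0)\{c} has moves stopped
Trace ⟨a⟩ through P, begin at {p0}:
  after a @ step 1: {p1}
  — P admits the full trace.
Trace ⟨a⟩ through Q, begin at {q0}:
  after a @ step 1: no successor for Q

a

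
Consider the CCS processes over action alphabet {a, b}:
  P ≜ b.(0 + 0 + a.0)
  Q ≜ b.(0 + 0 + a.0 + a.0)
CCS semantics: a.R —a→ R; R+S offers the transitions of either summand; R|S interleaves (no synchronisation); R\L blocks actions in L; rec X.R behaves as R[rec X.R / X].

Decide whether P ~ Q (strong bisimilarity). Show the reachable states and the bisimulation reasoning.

P's transition system — 3 states:
  m0 = b.(0 + 0 + a.0) ⊢ —b→ m1
  m1 = 0 + 0 + a.0 ⊢ —a→ m2
  m2 = 0 ⊢ ·
Q's transition system — 3 states:
  n0 = b.(0 + 0 + a.0 + a.0) ⊢ —b→ n1
  n1 = 0 + 0 + a.0 + a.0 ⊢ —a→ n2
  n2 = 0 ⊢ ·
Bisimilarity quotient blocks:
  B0 = {m0, n0}
  B1 = {m1, n1}
  B2 = {m2, n2}
m0 ∈ B0, n0 ∈ B0 → same block

YES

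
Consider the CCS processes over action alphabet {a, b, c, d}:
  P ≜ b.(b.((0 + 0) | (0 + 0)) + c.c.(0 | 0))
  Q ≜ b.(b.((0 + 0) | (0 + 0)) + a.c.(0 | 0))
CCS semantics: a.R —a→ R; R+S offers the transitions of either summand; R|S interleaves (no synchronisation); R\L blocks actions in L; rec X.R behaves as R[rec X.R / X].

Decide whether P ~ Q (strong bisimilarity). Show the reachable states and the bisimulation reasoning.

Reachable graph of P (5 states):
  s0 = b.(b.((0 + 0) | (0 + 0)) + c.c.(0 | 0)) ⊢ —b→ s1
  s1 = b.((0 + 0) | (0 + 0)) + c.c.(0 | 0) ⊢ —b→ s2, —c→ s3
  s2 = (0 + 0) | (0 + 0) ⊢ stopped
  s3 = c.(0 | 0) ⊢ —c→ s4
  s4 = 0 | 0 ⊢ stopped
Reachable graph of Q (5 states):
  t0 = b.(b.((0 + 0) | (0 + 0)) + a.c.(0 | 0)) ⊢ —b→ t1
  t1 = b.((0 + 0) | (0 + 0)) + a.c.(0 | 0) ⊢ —a→ t2, —b→ t3
  t2 = c.(0 | 0) ⊢ —c→ t4
  t3 = (0 + 0) | (0 + 0) ⊢ stopped
  t4 = 0 | 0 ⊢ stopped
Coarsest stable partition (strong bisimilarity classes):
  B0 = {s0}
  B1 = {s1}
  B2 = {s3, t2}
  B3 = {s2, s4, t3, t4}
  B4 = {t0}
  B5 = {t1}
s0 ∈ B0, t0 ∈ B4 → different blocks

P ≁ Q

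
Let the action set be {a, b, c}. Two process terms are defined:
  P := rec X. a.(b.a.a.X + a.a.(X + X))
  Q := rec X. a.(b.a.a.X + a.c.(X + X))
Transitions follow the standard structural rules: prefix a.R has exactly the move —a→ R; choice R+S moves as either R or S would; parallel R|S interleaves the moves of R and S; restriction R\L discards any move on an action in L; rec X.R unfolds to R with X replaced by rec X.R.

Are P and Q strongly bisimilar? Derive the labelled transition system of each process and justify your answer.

P ≁ Q

P's transition system — 6 states:
  u0 = rec X. a.(b.a.a.X + a.a.(X + X)) :: =a=> u1
  u1 = b.a.a.(rec X. a.(b.a.a.X + a.a.(X + X))) + a.a.((rec X. a.(b.a.a.X + a.a.(X + X))) + (rec X. a.(b.a.a.X + a.a.(X + X)))) :: =a=> u2, =b=> u3
  u2 = a.((rec X. a.(b.a.a.X + a.a.(X + X))) + (rec X. a.(b.a.a.X + a.a.(X + X)))) :: =a=> u4
  u3 = a.a.(rec X. a.(b.a.a.X + a.a.(X + X))) :: =a=> u5
  u4 = (rec X. a.(b.a.a.X + a.a.(X + X))) + (rec X. a.(b.a.a.X + a.a.(X + X))) :: =a=> u1
  u5 = a.(rec X. a.(b.a.a.X + a.a.(X + X))) :: =a=> u0
Q's transition system — 6 states:
  v0 = rec X. a.(b.a.a.X + a.c.(X + X)) :: =a=> v1
  v1 = b.a.a.(rec X. a.(b.a.a.X + a.c.(X + X))) + a.c.((rec X. a.(b.a.a.X + a.c.(X + X))) + (rec X. a.(b.a.a.X + a.c.(X + X)))) :: =a=> v2, =b=> v3
  v2 = c.((rec X. a.(b.a.a.X + a.c.(X + X))) + (rec X. a.(b.a.a.X + a.c.(X + X)))) :: =c=> v4
  v3 = a.a.(rec X. a.(b.a.a.X + a.c.(X + X))) :: =a=> v5
  v4 = (rec X. a.(b.a.a.X + a.c.(X + X))) + (rec X. a.(b.a.a.X + a.c.(X + X))) :: =a=> v1
  v5 = a.(rec X. a.(b.a.a.X + a.c.(X + X))) :: =a=> v0
Coarsest stable partition (strong bisimilarity classes):
  B0 = {u0, u4}
  B1 = {u1}
  B2 = {u3}
  B3 = {u2, u5}
  B4 = {v0, v4}
  B5 = {v1}
  B6 = {v3}
  B7 = {v5}
  B8 = {v2}
u0 ∈ B0, v0 ∈ B4 → different blocks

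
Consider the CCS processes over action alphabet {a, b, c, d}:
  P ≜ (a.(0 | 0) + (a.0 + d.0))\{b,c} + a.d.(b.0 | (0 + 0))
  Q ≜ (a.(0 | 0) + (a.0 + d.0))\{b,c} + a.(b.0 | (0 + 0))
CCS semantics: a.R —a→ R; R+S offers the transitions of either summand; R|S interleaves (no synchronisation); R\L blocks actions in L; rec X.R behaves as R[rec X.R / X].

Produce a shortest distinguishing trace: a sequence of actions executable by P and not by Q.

P's transition system — 6 states:
  m0 = (a.(0 | 0) + (a.0 + d.0))\{b,c} + a.d.(b.0 | (0 + 0)) has moves --a--▸ m1, --a--▸ m2, --a--▸ m3, --d--▸ m2
  m1 = (0 | 0)\{b,c} has moves stopped
  m2 = 0\{b,c} has moves stopped
  m3 = d.(b.0 | (0 + 0)) has moves --d--▸ m4
  m4 = b.0 | (0 + 0) has moves --b--▸ m5
  m5 = 0 | (0 + 0) has moves stopped
Q's transition system — 5 states:
  n0 = (a.(0 | 0) + (a.0 + d.0))\{b,c} + a.(b.0 | (0 + 0)) has moves --a--▸ n1, --a--▸ n2, --a--▸ n3, --d--▸ n2
  n1 = (0 | 0)\{b,c} has moves stopped
  n2 = 0\{b,c} has moves stopped
  n3 = b.0 | (0 + 0) has moves --b--▸ n4
  n4 = 0 | (0 + 0) has moves stopped
Executing ad from P (initial set {m0}):
  [1] a ⇒ {m1, m2, m3}
  [2] d ⇒ {m4}
  P completes σ.
Executing ad from Q (initial set {n0}):
  [1] a ⇒ {n1, n2, n3}
  [2] d ⇒ ∅  — Q cannot continue

ad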